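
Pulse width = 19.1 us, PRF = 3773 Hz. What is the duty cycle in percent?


DC = 19.1e-6 * 3773 * 100 = 7.21%

7.21%


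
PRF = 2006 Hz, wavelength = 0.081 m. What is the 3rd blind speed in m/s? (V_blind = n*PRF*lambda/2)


V_blind = 3 * 2006 * 0.081 / 2 = 243.7 m/s

243.7 m/s


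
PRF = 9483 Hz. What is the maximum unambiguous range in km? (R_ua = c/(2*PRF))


R_ua = 3e8 / (2 * 9483) = 15817.8 m = 15.8 km

15.8 km


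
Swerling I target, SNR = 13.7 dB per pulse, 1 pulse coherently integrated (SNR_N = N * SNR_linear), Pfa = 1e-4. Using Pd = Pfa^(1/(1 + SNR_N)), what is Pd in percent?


SNR_lin = 10^(13.7/10) = 23.44229
SNR_N = 1 * 23.44229 = 23.44229
1/(1 + SNR_N) = 1/24.44229 = 0.0409127
Pd = (1e-4)^0.0409127 = 0.68604
Pd = 68.6%

68.6%


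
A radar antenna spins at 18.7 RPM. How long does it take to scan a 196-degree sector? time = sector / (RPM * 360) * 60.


t = 196 / (18.7 * 360) * 60 = 1.75 s

1.75 s


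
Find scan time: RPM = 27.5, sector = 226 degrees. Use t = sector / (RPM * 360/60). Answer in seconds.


t = 226 / (27.5 * 360) * 60 = 1.37 s

1.37 s


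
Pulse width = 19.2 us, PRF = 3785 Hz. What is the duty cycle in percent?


DC = 19.2e-6 * 3785 * 100 = 7.27%

7.27%


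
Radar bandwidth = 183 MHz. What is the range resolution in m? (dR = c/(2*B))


dR = 3e8 / (2 * 183000000.0) = 0.82 m

0.82 m


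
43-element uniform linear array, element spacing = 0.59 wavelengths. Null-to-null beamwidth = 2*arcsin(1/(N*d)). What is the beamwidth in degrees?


1/(N*d) = 1/(43*0.59) = 0.039417
BW = 2*arcsin(0.039417) = 4.5 degrees

4.5 degrees


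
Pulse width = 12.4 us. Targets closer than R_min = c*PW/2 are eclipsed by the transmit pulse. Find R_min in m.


R_min = 3e8 * 12.4e-6 / 2 = 1860.0 m

1860.0 m


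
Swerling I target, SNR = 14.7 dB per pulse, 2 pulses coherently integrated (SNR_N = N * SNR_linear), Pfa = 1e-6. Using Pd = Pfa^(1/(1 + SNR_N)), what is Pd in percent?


SNR_lin = 10^(14.7/10) = 29.51209
SNR_N = 2 * 29.51209 = 59.02418
1/(1 + SNR_N) = 1/60.02418 = 0.01666
Pd = (1e-6)^0.01666 = 0.7944
Pd = 79.4%

79.4%


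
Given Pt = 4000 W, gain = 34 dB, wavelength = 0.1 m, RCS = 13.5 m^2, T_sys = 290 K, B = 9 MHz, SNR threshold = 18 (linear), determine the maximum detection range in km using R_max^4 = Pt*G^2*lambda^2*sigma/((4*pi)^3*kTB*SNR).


G_lin = 10^(34/10) = 2511.886432
R^4 = 4000 * 2511.886432^2 * 0.1^2 * 13.5 / ((4*pi)^3 * 1.38e-23 * 290 * 9000000.0 * 18)
R^4 = 2.64833e18 m^4
R_max = (2.64833e18)^(1/4) = 40340.7 m = 40.3 km

40.3 km


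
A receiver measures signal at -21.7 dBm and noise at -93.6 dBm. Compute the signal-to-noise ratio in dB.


SNR = -21.7 - (-93.6) = 71.9 dB

71.9 dB


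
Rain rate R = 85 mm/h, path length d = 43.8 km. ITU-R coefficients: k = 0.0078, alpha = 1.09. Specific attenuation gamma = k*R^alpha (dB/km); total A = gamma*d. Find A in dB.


gamma = 0.0078 * 85^1.09 = 0.98892 dB/km
A = 0.98892 * 43.8 = 43.31 dB

43.31 dB


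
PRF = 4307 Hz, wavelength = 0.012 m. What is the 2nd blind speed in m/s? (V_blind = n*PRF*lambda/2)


V_blind = 2 * 4307 * 0.012 / 2 = 51.7 m/s

51.7 m/s


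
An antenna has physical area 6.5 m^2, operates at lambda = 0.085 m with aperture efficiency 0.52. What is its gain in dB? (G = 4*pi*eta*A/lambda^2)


G_linear = 4*pi*0.52*6.5/0.085^2 = 5878.8
G_dB = 10*log10(5878.8) = 37.7 dB

37.7 dB


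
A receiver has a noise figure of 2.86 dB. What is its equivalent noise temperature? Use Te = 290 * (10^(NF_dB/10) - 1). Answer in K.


NF_lin = 10^(2.86/10) = 1.931968
Te = 290 * (1.931968 - 1) = 270.3 K

270.3 K


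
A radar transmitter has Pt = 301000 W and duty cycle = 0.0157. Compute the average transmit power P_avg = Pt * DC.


P_avg = 301000 * 0.0157 = 4725.7 W

4725.7 W


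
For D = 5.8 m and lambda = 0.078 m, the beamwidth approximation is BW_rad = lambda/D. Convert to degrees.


BW_rad = 0.078 / 5.8 = 0.013448
BW_deg = 0.77 degrees

0.77 degrees


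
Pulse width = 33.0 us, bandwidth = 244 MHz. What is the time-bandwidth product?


TBP = 33.0 * 244 = 8052.0

8052.0


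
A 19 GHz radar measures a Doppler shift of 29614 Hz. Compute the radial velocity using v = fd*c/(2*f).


v = 29614 * 3e8 / (2 * 19000000000.0) = 233.8 m/s

233.8 m/s


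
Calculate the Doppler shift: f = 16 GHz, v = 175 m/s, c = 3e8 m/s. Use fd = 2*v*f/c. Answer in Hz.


fd = 2 * 175 * 16000000000.0 / 3e8 = 18666.7 Hz

18666.7 Hz


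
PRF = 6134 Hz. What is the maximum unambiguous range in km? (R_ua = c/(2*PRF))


R_ua = 3e8 / (2 * 6134) = 24453.9 m = 24.5 km

24.5 km


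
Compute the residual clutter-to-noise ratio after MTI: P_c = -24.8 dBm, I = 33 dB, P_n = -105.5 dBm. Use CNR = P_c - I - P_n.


CNR = -24.8 - 33 - (-105.5) = 47.7 dB

47.7 dB


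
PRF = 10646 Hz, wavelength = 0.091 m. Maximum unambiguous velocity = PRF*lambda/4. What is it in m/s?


V_ua = 10646 * 0.091 / 4 = 242.2 m/s

242.2 m/s


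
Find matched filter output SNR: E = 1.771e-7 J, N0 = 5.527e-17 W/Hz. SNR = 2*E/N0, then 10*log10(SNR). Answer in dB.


SNR_lin = 2 * 1.771e-7 / 5.527e-17 = 6.409e9
SNR_dB = 10*log10(6.409e9) = 98.1 dB

98.1 dB


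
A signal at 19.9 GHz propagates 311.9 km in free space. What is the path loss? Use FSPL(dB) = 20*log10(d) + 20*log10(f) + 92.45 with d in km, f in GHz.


20*log10(311.9) = 49.88
20*log10(19.9) = 25.98
FSPL = 168.3 dB

168.3 dB


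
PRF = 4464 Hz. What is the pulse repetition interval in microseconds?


PRI = 1/4464 = 0.0002240143 s = 224.0 us

224.0 us


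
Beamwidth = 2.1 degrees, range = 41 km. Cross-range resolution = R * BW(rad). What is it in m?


BW_rad = 0.036651914
CR = 41000 * 0.036651914 = 1502.7 m

1502.7 m


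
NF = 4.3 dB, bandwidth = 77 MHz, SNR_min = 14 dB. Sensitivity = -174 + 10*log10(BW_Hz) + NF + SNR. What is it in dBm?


10*log10(77000000.0) = 78.86
S = -174 + 78.86 + 4.3 + 14 = -76.8 dBm

-76.8 dBm


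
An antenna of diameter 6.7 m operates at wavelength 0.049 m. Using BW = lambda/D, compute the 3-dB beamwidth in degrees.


BW_rad = 0.049 / 6.7 = 0.007313
BW_deg = 0.42 degrees

0.42 degrees


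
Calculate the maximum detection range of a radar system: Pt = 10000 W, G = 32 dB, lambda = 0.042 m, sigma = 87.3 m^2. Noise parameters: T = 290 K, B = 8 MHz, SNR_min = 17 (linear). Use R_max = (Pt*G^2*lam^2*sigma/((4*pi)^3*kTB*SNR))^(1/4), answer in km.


G_lin = 10^(32/10) = 1584.893192
R^4 = 10000 * 1584.893192^2 * 0.042^2 * 87.3 / ((4*pi)^3 * 1.38e-23 * 290 * 8000000.0 * 17)
R^4 = 3.58152e18 m^4
R_max = (3.58152e18)^(1/4) = 43502.8 m = 43.5 km

43.5 km


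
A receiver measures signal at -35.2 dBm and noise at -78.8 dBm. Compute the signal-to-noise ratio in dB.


SNR = -35.2 - (-78.8) = 43.6 dB

43.6 dB


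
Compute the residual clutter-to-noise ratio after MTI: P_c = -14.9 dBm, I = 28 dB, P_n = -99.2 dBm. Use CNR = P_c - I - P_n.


CNR = -14.9 - 28 - (-99.2) = 56.3 dB

56.3 dB


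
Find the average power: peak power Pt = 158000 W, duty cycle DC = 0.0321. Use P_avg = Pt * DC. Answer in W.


P_avg = 158000 * 0.0321 = 5071.8 W

5071.8 W


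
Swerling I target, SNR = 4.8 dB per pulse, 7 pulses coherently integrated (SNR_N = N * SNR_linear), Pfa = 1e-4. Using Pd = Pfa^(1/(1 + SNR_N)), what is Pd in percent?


SNR_lin = 10^(4.8/10) = 3.01995
SNR_N = 7 * 3.01995 = 21.13965
1/(1 + SNR_N) = 1/22.13965 = 0.0451678
Pd = (1e-4)^0.0451678 = 0.65967
Pd = 66.0%

66.0%


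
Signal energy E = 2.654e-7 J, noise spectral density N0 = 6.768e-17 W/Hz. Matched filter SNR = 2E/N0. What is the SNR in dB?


SNR_lin = 2 * 2.654e-7 / 6.768e-17 = 7.843e9
SNR_dB = 10*log10(7.843e9) = 98.9 dB

98.9 dB


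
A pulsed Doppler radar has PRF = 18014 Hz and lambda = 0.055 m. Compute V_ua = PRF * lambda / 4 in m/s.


V_ua = 18014 * 0.055 / 4 = 247.7 m/s

247.7 m/s


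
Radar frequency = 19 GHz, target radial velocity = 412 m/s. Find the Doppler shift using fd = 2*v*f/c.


fd = 2 * 412 * 19000000000.0 / 3e8 = 52186.7 Hz

52186.7 Hz


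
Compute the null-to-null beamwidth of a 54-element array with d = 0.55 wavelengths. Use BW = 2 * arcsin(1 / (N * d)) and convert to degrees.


1/(N*d) = 1/(54*0.55) = 0.03367
BW = 2*arcsin(0.03367) = 3.9 degrees

3.9 degrees


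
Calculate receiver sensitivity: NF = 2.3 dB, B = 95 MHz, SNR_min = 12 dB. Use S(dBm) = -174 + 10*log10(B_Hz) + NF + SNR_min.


10*log10(95000000.0) = 79.78
S = -174 + 79.78 + 2.3 + 12 = -79.9 dBm

-79.9 dBm


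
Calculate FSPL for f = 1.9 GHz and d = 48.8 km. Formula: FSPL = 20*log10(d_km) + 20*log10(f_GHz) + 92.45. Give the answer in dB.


20*log10(48.8) = 33.77
20*log10(1.9) = 5.58
FSPL = 131.8 dB

131.8 dB


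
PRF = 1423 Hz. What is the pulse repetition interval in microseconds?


PRI = 1/1423 = 0.0007027407 s = 702.7 us

702.7 us


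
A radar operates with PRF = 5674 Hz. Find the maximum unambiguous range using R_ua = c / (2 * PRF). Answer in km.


R_ua = 3e8 / (2 * 5674) = 26436.4 m = 26.4 km

26.4 km


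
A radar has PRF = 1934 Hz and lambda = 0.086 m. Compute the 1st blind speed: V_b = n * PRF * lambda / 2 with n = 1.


V_blind = 1 * 1934 * 0.086 / 2 = 83.2 m/s

83.2 m/s


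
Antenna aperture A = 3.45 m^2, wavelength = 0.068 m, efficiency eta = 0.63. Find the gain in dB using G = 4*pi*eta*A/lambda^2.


G_linear = 4*pi*0.63*3.45/0.068^2 = 5906.79
G_dB = 10*log10(5906.79) = 37.7 dB

37.7 dB


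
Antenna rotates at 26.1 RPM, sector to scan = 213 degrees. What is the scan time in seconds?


t = 213 / (26.1 * 360) * 60 = 1.36 s

1.36 s


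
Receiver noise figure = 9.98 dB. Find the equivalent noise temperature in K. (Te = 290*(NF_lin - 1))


NF_lin = 10^(9.98/10) = 9.954054
Te = 290 * (9.954054 - 1) = 2596.7 K

2596.7 K


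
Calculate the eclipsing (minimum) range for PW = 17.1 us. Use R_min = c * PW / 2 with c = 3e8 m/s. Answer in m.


R_min = 3e8 * 17.1e-6 / 2 = 2565.0 m

2565.0 m


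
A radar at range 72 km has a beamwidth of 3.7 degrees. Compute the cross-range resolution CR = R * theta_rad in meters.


BW_rad = 0.064577182
CR = 72000 * 0.064577182 = 4649.6 m

4649.6 m


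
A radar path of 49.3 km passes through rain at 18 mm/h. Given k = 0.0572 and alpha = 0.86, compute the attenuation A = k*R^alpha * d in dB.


gamma = 0.0572 * 18^0.86 = 0.686958 dB/km
A = 0.686958 * 49.3 = 33.87 dB

33.87 dB


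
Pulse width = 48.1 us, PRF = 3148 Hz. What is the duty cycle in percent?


DC = 48.1e-6 * 3148 * 100 = 15.14%

15.14%


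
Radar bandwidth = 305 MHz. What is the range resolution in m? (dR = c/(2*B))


dR = 3e8 / (2 * 305000000.0) = 0.49 m

0.49 m


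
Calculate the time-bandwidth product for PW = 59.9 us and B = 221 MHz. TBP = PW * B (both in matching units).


TBP = 59.9 * 221 = 13237.9

13237.9


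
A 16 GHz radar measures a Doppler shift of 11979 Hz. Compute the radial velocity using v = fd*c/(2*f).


v = 11979 * 3e8 / (2 * 16000000000.0) = 112.3 m/s

112.3 m/s


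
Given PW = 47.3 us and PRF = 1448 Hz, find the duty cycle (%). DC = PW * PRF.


DC = 47.3e-6 * 1448 * 100 = 6.85%

6.85%


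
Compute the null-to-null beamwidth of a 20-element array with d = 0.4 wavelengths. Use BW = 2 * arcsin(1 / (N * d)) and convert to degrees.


1/(N*d) = 1/(20*0.4) = 0.125
BW = 2*arcsin(0.125) = 14.4 degrees

14.4 degrees


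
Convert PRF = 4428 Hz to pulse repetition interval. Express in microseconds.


PRI = 1/4428 = 0.0002258356 s = 225.8 us

225.8 us


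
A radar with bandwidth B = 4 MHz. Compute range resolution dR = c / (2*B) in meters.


dR = 3e8 / (2 * 4000000.0) = 37.5 m

37.5 m


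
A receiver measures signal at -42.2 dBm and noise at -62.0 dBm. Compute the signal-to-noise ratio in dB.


SNR = -42.2 - (-62.0) = 19.8 dB

19.8 dB


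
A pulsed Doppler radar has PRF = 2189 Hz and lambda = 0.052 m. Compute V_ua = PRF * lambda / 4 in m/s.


V_ua = 2189 * 0.052 / 4 = 28.5 m/s

28.5 m/s


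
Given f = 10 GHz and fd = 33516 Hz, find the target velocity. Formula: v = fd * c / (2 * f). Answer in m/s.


v = 33516 * 3e8 / (2 * 10000000000.0) = 502.7 m/s

502.7 m/s


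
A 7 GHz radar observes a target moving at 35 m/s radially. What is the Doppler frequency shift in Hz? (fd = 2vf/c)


fd = 2 * 35 * 7000000000.0 / 3e8 = 1633.3 Hz

1633.3 Hz


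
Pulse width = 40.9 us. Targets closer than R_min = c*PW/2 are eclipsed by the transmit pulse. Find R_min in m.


R_min = 3e8 * 40.9e-6 / 2 = 6135.0 m

6135.0 m


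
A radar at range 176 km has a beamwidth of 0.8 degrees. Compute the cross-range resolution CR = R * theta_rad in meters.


BW_rad = 0.013962634
CR = 176000 * 0.013962634 = 2457.4 m

2457.4 m


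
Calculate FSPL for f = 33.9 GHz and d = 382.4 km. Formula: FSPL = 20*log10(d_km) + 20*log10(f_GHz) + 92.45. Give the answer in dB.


20*log10(382.4) = 51.65
20*log10(33.9) = 30.6
FSPL = 174.7 dB

174.7 dB


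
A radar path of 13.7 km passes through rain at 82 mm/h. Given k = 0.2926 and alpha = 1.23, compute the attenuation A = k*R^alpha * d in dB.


gamma = 0.2926 * 82^1.23 = 66.109726 dB/km
A = 66.109726 * 13.7 = 905.7 dB

905.7 dB


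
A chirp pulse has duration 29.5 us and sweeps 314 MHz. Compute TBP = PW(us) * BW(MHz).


TBP = 29.5 * 314 = 9263.0

9263.0


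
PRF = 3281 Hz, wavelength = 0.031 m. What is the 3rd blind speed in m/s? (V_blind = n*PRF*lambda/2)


V_blind = 3 * 3281 * 0.031 / 2 = 152.6 m/s

152.6 m/s


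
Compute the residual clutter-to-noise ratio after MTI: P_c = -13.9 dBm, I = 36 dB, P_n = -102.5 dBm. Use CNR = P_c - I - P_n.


CNR = -13.9 - 36 - (-102.5) = 52.6 dB

52.6 dB


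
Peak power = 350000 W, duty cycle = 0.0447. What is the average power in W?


P_avg = 350000 * 0.0447 = 15645.0 W

15645.0 W


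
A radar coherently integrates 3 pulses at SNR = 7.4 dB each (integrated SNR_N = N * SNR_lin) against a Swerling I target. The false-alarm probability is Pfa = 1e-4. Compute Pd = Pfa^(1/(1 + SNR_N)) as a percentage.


SNR_lin = 10^(7.4/10) = 5.49541
SNR_N = 3 * 5.49541 = 16.48623
1/(1 + SNR_N) = 1/17.48623 = 0.0571879
Pd = (1e-4)^0.0571879 = 0.59054
Pd = 59.1%

59.1%


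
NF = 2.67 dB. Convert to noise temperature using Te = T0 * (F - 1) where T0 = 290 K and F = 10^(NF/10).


NF_lin = 10^(2.67/10) = 1.849269
Te = 290 * (1.849269 - 1) = 246.3 K

246.3 K


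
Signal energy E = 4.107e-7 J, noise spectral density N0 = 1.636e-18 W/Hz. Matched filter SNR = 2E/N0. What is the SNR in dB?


SNR_lin = 2 * 4.107e-7 / 1.636e-18 = 5.021e11
SNR_dB = 10*log10(5.021e11) = 117.0 dB

117.0 dB


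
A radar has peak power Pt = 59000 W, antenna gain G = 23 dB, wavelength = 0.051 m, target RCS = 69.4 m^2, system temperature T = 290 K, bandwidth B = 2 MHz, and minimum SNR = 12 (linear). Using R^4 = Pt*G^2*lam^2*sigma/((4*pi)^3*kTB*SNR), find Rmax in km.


G_lin = 10^(23/10) = 199.526231
R^4 = 59000 * 199.526231^2 * 0.051^2 * 69.4 / ((4*pi)^3 * 1.38e-23 * 290 * 2000000.0 * 12)
R^4 = 2.22451e18 m^4
R_max = (2.22451e18)^(1/4) = 38619.7 m = 38.6 km

38.6 km


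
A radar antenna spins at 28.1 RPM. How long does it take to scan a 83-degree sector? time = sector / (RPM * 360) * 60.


t = 83 / (28.1 * 360) * 60 = 0.49 s

0.49 s


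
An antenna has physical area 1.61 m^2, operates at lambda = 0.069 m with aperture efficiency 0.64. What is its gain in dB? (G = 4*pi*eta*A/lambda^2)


G_linear = 4*pi*0.64*1.61/0.069^2 = 2719.68
G_dB = 10*log10(2719.68) = 34.3 dB

34.3 dB


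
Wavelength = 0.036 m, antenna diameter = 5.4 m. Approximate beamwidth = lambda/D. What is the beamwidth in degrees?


BW_rad = 0.036 / 5.4 = 0.006667
BW_deg = 0.38 degrees

0.38 degrees


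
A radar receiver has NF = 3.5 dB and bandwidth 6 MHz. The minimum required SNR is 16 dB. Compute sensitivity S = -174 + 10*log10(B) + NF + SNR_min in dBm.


10*log10(6000000.0) = 67.78
S = -174 + 67.78 + 3.5 + 16 = -86.7 dBm

-86.7 dBm


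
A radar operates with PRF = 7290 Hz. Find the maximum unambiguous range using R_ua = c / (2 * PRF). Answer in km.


R_ua = 3e8 / (2 * 7290) = 20576.1 m = 20.6 km

20.6 km


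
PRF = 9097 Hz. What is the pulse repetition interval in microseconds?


PRI = 1/9097 = 0.0001099263 s = 109.9 us

109.9 us


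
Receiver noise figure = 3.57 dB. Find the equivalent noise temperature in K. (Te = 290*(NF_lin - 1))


NF_lin = 10^(3.57/10) = 2.275097
Te = 290 * (2.275097 - 1) = 369.8 K

369.8 K


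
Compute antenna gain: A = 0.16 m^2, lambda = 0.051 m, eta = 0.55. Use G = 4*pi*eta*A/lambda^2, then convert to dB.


G_linear = 4*pi*0.55*0.16/0.051^2 = 425.16
G_dB = 10*log10(425.16) = 26.3 dB

26.3 dB


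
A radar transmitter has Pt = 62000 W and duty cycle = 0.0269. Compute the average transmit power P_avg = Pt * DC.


P_avg = 62000 * 0.0269 = 1667.8 W

1667.8 W


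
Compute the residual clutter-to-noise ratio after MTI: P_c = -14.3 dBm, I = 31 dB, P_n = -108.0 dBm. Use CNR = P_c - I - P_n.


CNR = -14.3 - 31 - (-108.0) = 62.7 dB

62.7 dB


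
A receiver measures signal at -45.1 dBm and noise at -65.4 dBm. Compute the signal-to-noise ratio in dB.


SNR = -45.1 - (-65.4) = 20.3 dB

20.3 dB


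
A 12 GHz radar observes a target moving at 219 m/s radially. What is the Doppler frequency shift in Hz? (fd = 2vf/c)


fd = 2 * 219 * 12000000000.0 / 3e8 = 17520.0 Hz

17520.0 Hz


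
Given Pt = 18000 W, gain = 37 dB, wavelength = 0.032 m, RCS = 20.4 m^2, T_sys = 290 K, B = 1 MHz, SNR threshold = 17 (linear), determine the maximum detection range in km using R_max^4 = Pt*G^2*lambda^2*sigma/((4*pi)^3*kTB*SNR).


G_lin = 10^(37/10) = 5011.872336
R^4 = 18000 * 5011.872336^2 * 0.032^2 * 20.4 / ((4*pi)^3 * 1.38e-23 * 290 * 1000000.0 * 17)
R^4 = 6.99596e19 m^4
R_max = (6.99596e19)^(1/4) = 91455.9 m = 91.5 km

91.5 km


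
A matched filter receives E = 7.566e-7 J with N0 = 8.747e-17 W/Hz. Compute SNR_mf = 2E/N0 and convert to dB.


SNR_lin = 2 * 7.566e-7 / 8.747e-17 = 1.73e10
SNR_dB = 10*log10(1.73e10) = 102.4 dB

102.4 dB


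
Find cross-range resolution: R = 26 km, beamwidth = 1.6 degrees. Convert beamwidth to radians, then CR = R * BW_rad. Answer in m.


BW_rad = 0.027925268
CR = 26000 * 0.027925268 = 726.1 m

726.1 m


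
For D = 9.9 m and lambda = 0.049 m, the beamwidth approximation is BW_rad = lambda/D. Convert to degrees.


BW_rad = 0.049 / 9.9 = 0.004949
BW_deg = 0.28 degrees

0.28 degrees


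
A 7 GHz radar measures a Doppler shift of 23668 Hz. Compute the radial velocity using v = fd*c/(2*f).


v = 23668 * 3e8 / (2 * 7000000000.0) = 507.2 m/s

507.2 m/s


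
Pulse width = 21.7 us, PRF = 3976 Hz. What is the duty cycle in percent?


DC = 21.7e-6 * 3976 * 100 = 8.63%

8.63%


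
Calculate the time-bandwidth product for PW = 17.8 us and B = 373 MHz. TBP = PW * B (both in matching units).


TBP = 17.8 * 373 = 6639.4

6639.4


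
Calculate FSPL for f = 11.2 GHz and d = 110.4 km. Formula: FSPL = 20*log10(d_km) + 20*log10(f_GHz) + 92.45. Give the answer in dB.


20*log10(110.4) = 40.86
20*log10(11.2) = 20.98
FSPL = 154.3 dB

154.3 dB


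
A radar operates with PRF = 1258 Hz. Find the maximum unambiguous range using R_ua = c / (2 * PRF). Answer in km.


R_ua = 3e8 / (2 * 1258) = 119236.9 m = 119.2 km

119.2 km


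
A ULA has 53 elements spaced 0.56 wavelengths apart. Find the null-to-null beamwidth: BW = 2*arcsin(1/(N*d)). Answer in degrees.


1/(N*d) = 1/(53*0.56) = 0.033693
BW = 2*arcsin(0.033693) = 3.9 degrees

3.9 degrees


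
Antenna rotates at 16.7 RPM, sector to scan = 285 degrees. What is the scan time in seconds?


t = 285 / (16.7 * 360) * 60 = 2.84 s

2.84 s


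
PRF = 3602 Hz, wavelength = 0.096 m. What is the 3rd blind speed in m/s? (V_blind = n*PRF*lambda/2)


V_blind = 3 * 3602 * 0.096 / 2 = 518.7 m/s

518.7 m/s


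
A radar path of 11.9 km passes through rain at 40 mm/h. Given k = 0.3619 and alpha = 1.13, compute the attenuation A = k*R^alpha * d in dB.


gamma = 0.3619 * 40^1.13 = 23.383869 dB/km
A = 23.383869 * 11.9 = 278.27 dB

278.27 dB


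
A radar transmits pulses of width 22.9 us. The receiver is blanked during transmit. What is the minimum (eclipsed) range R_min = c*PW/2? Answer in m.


R_min = 3e8 * 22.9e-6 / 2 = 3435.0 m

3435.0 m


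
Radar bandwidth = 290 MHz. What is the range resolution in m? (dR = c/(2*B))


dR = 3e8 / (2 * 290000000.0) = 0.52 m

0.52 m


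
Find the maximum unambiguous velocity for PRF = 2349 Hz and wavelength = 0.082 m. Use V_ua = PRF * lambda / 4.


V_ua = 2349 * 0.082 / 4 = 48.2 m/s

48.2 m/s


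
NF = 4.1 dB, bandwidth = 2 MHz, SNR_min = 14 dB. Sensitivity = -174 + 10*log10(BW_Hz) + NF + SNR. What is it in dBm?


10*log10(2000000.0) = 63.01
S = -174 + 63.01 + 4.1 + 14 = -92.9 dBm

-92.9 dBm


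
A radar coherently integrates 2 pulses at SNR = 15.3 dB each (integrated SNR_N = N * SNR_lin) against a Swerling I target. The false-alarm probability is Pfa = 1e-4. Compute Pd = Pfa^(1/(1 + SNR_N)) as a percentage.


SNR_lin = 10^(15.3/10) = 33.88442
SNR_N = 2 * 33.88442 = 67.76884
1/(1 + SNR_N) = 1/68.76884 = 0.0145415
Pd = (1e-4)^0.0145415 = 0.87465
Pd = 87.5%

87.5%


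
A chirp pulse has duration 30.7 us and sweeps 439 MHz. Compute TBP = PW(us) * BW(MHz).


TBP = 30.7 * 439 = 13477.3

13477.3


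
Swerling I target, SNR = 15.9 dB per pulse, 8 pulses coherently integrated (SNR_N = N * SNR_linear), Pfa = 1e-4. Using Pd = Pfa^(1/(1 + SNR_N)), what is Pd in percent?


SNR_lin = 10^(15.9/10) = 38.90451
SNR_N = 8 * 38.90451 = 311.23608
1/(1 + SNR_N) = 1/312.23608 = 0.0032027
Pd = (1e-4)^0.0032027 = 0.97093
Pd = 97.1%

97.1%


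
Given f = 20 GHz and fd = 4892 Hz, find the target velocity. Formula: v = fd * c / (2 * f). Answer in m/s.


v = 4892 * 3e8 / (2 * 20000000000.0) = 36.7 m/s

36.7 m/s


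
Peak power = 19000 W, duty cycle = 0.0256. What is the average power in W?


P_avg = 19000 * 0.0256 = 486.4 W

486.4 W


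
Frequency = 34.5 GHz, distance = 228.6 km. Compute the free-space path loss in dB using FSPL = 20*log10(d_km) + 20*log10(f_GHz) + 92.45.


20*log10(228.6) = 47.18
20*log10(34.5) = 30.76
FSPL = 170.4 dB

170.4 dB


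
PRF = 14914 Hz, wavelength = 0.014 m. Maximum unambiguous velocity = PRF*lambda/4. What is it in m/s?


V_ua = 14914 * 0.014 / 4 = 52.2 m/s

52.2 m/s


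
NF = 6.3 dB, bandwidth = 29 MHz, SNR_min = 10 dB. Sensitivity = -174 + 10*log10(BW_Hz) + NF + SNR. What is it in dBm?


10*log10(29000000.0) = 74.62
S = -174 + 74.62 + 6.3 + 10 = -83.1 dBm

-83.1 dBm


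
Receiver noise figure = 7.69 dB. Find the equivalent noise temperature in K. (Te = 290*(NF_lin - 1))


NF_lin = 10^(7.69/10) = 5.874894
Te = 290 * (5.874894 - 1) = 1413.7 K

1413.7 K


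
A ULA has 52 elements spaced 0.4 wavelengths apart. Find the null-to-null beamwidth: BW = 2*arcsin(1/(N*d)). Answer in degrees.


1/(N*d) = 1/(52*0.4) = 0.048077
BW = 2*arcsin(0.048077) = 5.5 degrees

5.5 degrees


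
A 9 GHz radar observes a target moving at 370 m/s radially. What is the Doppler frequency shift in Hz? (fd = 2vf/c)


fd = 2 * 370 * 9000000000.0 / 3e8 = 22200.0 Hz

22200.0 Hz


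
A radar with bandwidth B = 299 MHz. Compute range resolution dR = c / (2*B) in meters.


dR = 3e8 / (2 * 299000000.0) = 0.5 m

0.5 m


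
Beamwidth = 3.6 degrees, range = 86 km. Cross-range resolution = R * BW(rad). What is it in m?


BW_rad = 0.062831853
CR = 86000 * 0.062831853 = 5403.5 m

5403.5 m


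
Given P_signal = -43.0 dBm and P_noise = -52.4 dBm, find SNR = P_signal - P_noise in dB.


SNR = -43.0 - (-52.4) = 9.4 dB

9.4 dB


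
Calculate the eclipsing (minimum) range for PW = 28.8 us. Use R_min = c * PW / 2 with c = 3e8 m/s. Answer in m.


R_min = 3e8 * 28.8e-6 / 2 = 4320.0 m

4320.0 m


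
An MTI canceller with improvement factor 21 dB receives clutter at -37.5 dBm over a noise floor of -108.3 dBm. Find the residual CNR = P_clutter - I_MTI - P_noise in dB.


CNR = -37.5 - 21 - (-108.3) = 49.8 dB

49.8 dB


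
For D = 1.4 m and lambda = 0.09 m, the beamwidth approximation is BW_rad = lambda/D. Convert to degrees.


BW_rad = 0.09 / 1.4 = 0.064286
BW_deg = 3.68 degrees

3.68 degrees


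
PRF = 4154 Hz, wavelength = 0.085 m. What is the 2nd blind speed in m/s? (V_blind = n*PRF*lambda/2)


V_blind = 2 * 4154 * 0.085 / 2 = 353.1 m/s

353.1 m/s


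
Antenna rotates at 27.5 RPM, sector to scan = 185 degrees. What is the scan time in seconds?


t = 185 / (27.5 * 360) * 60 = 1.12 s

1.12 s


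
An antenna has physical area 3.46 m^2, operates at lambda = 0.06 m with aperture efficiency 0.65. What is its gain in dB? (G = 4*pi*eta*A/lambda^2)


G_linear = 4*pi*0.65*3.46/0.06^2 = 7850.49
G_dB = 10*log10(7850.49) = 38.9 dB

38.9 dB


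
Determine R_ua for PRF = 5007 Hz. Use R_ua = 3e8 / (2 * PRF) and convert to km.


R_ua = 3e8 / (2 * 5007) = 29958.1 m = 30.0 km

30.0 km


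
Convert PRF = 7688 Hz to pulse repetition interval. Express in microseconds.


PRI = 1/7688 = 0.0001300728 s = 130.1 us

130.1 us


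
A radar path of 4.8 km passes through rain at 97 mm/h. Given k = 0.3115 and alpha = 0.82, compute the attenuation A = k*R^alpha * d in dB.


gamma = 0.3115 * 97^0.82 = 13.262056 dB/km
A = 13.262056 * 4.8 = 63.66 dB

63.66 dB


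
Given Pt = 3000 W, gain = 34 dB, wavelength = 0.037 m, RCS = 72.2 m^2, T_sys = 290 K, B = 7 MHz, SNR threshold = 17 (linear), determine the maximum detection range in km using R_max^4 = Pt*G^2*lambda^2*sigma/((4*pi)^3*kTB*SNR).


G_lin = 10^(34/10) = 2511.886432
R^4 = 3000 * 2511.886432^2 * 0.037^2 * 72.2 / ((4*pi)^3 * 1.38e-23 * 290 * 7000000.0 * 17)
R^4 = 1.97974e18 m^4
R_max = (1.97974e18)^(1/4) = 37510.4 m = 37.5 km

37.5 km


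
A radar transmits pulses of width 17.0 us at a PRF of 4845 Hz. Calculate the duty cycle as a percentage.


DC = 17.0e-6 * 4845 * 100 = 8.24%

8.24%


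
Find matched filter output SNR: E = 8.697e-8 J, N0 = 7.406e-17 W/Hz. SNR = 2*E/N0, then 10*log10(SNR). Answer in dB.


SNR_lin = 2 * 8.697e-8 / 7.406e-17 = 2.349e9
SNR_dB = 10*log10(2.349e9) = 93.7 dB

93.7 dB


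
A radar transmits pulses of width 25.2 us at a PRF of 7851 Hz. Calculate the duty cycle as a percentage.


DC = 25.2e-6 * 7851 * 100 = 19.78%

19.78%


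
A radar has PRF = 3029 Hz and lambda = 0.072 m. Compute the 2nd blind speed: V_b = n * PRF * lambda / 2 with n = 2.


V_blind = 2 * 3029 * 0.072 / 2 = 218.1 m/s

218.1 m/s


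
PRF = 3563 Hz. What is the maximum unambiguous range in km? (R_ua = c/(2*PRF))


R_ua = 3e8 / (2 * 3563) = 42099.4 m = 42.1 km

42.1 km


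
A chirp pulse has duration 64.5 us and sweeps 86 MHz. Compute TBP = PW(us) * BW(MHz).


TBP = 64.5 * 86 = 5547.0

5547.0


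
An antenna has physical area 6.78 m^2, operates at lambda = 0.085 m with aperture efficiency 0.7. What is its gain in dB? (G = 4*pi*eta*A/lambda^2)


G_linear = 4*pi*0.7*6.78/0.085^2 = 8254.67
G_dB = 10*log10(8254.67) = 39.2 dB

39.2 dB


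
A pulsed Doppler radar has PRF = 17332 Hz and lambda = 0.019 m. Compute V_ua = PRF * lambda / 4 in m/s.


V_ua = 17332 * 0.019 / 4 = 82.3 m/s

82.3 m/s


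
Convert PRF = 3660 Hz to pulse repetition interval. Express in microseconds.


PRI = 1/3660 = 0.000273224 s = 273.2 us

273.2 us


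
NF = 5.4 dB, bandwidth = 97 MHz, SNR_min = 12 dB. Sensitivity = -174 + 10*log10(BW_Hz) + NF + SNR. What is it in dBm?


10*log10(97000000.0) = 79.87
S = -174 + 79.87 + 5.4 + 12 = -76.7 dBm

-76.7 dBm


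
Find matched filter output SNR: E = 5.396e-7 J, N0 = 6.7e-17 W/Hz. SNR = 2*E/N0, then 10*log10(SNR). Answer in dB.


SNR_lin = 2 * 5.396e-7 / 6.7e-17 = 1.611e10
SNR_dB = 10*log10(1.611e10) = 102.1 dB

102.1 dB


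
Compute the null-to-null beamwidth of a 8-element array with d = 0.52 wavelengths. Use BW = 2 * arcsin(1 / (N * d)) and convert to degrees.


1/(N*d) = 1/(8*0.52) = 0.240385
BW = 2*arcsin(0.240385) = 27.8 degrees

27.8 degrees


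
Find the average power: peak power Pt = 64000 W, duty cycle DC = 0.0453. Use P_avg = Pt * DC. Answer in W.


P_avg = 64000 * 0.0453 = 2899.2 W

2899.2 W


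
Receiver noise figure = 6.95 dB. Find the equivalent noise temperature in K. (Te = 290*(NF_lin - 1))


NF_lin = 10^(6.95/10) = 4.954502
Te = 290 * (4.954502 - 1) = 1146.8 K

1146.8 K


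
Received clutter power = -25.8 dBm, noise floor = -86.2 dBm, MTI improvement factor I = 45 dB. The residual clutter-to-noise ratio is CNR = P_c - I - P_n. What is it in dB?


CNR = -25.8 - 45 - (-86.2) = 15.4 dB

15.4 dB


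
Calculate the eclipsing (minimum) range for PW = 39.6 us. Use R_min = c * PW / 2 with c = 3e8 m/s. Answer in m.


R_min = 3e8 * 39.6e-6 / 2 = 5940.0 m

5940.0 m


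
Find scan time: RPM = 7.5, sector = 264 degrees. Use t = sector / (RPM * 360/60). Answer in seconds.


t = 264 / (7.5 * 360) * 60 = 5.87 s

5.87 s


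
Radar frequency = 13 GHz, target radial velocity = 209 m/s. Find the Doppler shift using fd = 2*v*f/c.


fd = 2 * 209 * 13000000000.0 / 3e8 = 18113.3 Hz

18113.3 Hz


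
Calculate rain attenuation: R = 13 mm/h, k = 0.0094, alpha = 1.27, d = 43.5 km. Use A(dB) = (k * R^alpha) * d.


gamma = 0.0094 * 13^1.27 = 0.244251 dB/km
A = 0.244251 * 43.5 = 10.62 dB

10.62 dB


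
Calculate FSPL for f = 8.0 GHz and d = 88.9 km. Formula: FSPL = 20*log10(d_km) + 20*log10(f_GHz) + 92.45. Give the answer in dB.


20*log10(88.9) = 38.98
20*log10(8.0) = 18.06
FSPL = 149.5 dB

149.5 dB


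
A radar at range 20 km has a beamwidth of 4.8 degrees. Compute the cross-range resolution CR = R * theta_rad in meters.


BW_rad = 0.083775804
CR = 20000 * 0.083775804 = 1675.5 m

1675.5 m


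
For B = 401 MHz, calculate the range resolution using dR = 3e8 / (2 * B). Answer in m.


dR = 3e8 / (2 * 401000000.0) = 0.37 m

0.37 m


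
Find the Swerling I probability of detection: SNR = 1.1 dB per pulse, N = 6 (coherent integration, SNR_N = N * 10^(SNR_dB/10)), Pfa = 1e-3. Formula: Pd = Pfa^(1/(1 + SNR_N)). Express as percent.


SNR_lin = 10^(1.1/10) = 1.28825
SNR_N = 6 * 1.28825 = 7.7295
1/(1 + SNR_N) = 1/8.7295 = 0.1145541
Pd = (1e-3)^0.1145541 = 0.45325
Pd = 45.3%

45.3%


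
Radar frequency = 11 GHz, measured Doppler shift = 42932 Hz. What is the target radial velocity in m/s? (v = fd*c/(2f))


v = 42932 * 3e8 / (2 * 11000000000.0) = 585.4 m/s

585.4 m/s


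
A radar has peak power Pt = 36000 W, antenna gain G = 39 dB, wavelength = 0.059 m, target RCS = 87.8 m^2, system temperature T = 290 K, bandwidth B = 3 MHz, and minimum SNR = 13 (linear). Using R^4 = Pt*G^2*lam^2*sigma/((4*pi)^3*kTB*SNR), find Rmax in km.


G_lin = 10^(39/10) = 7943.282347
R^4 = 36000 * 7943.282347^2 * 0.059^2 * 87.8 / ((4*pi)^3 * 1.38e-23 * 290 * 3000000.0 * 13)
R^4 = 2.24145e21 m^4
R_max = (2.24145e21)^(1/4) = 217586.7 m = 217.6 km

217.6 km


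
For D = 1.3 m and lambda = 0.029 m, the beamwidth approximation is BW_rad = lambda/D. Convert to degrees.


BW_rad = 0.029 / 1.3 = 0.022308
BW_deg = 1.28 degrees

1.28 degrees


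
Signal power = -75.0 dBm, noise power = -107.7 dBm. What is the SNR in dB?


SNR = -75.0 - (-107.7) = 32.7 dB

32.7 dB


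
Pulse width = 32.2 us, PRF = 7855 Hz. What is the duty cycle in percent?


DC = 32.2e-6 * 7855 * 100 = 25.29%

25.29%


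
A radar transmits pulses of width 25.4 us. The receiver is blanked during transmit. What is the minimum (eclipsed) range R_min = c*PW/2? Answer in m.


R_min = 3e8 * 25.4e-6 / 2 = 3810.0 m

3810.0 m


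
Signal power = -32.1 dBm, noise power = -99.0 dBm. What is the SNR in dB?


SNR = -32.1 - (-99.0) = 66.9 dB

66.9 dB


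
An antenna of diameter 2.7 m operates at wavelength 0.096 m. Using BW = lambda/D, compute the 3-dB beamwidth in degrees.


BW_rad = 0.096 / 2.7 = 0.035556
BW_deg = 2.04 degrees

2.04 degrees


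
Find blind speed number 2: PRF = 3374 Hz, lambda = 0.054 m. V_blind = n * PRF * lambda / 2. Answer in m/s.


V_blind = 2 * 3374 * 0.054 / 2 = 182.2 m/s

182.2 m/s


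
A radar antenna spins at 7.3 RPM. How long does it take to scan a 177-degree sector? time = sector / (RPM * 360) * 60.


t = 177 / (7.3 * 360) * 60 = 4.04 s

4.04 s


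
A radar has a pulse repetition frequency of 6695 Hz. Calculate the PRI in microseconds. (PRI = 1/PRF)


PRI = 1/6695 = 0.0001493652 s = 149.4 us

149.4 us


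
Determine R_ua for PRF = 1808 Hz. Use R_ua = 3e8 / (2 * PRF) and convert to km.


R_ua = 3e8 / (2 * 1808) = 82964.6 m = 83.0 km

83.0 km


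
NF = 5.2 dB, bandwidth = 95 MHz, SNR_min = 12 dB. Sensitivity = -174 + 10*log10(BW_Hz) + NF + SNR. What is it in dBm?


10*log10(95000000.0) = 79.78
S = -174 + 79.78 + 5.2 + 12 = -77.0 dBm

-77.0 dBm


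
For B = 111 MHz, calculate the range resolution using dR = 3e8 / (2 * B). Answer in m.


dR = 3e8 / (2 * 111000000.0) = 1.35 m

1.35 m


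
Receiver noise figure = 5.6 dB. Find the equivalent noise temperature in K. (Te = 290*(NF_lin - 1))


NF_lin = 10^(5.6/10) = 3.630781
Te = 290 * (3.630781 - 1) = 762.9 K

762.9 K


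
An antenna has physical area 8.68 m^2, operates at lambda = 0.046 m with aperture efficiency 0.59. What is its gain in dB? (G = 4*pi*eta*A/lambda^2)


G_linear = 4*pi*0.59*8.68/0.046^2 = 30413.47
G_dB = 10*log10(30413.47) = 44.8 dB

44.8 dB


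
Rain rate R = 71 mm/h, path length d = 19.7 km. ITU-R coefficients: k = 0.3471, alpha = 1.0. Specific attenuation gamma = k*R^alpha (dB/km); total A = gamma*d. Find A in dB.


gamma = 0.3471 * 71^1.0 = 24.6441 dB/km
A = 24.6441 * 19.7 = 485.49 dB

485.49 dB


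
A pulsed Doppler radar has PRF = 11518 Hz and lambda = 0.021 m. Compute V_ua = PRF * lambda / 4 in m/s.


V_ua = 11518 * 0.021 / 4 = 60.5 m/s

60.5 m/s


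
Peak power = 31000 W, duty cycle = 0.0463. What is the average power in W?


P_avg = 31000 * 0.0463 = 1435.3 W

1435.3 W


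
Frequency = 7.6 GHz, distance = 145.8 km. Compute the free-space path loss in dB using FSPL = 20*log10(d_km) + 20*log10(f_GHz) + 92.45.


20*log10(145.8) = 43.28
20*log10(7.6) = 17.62
FSPL = 153.3 dB

153.3 dB


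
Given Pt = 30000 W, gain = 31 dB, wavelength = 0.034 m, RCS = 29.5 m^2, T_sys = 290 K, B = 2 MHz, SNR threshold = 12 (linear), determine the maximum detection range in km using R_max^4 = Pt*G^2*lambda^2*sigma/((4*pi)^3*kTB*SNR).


G_lin = 10^(31/10) = 1258.925412
R^4 = 30000 * 1258.925412^2 * 0.034^2 * 29.5 / ((4*pi)^3 * 1.38e-23 * 290 * 2000000.0 * 12)
R^4 = 8.50713e18 m^4
R_max = (8.50713e18)^(1/4) = 54006.5 m = 54.0 km

54.0 km


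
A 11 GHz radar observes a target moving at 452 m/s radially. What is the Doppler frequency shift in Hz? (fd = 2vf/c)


fd = 2 * 452 * 11000000000.0 / 3e8 = 33146.7 Hz

33146.7 Hz


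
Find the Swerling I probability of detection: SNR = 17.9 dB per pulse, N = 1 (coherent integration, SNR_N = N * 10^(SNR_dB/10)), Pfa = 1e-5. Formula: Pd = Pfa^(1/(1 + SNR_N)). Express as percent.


SNR_lin = 10^(17.9/10) = 61.6595
SNR_N = 1 * 61.6595 = 61.6595
1/(1 + SNR_N) = 1/62.6595 = 0.0159593
Pd = (1e-5)^0.0159593 = 0.83215
Pd = 83.2%

83.2%


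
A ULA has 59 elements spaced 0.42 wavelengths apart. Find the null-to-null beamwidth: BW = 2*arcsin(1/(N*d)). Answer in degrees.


1/(N*d) = 1/(59*0.42) = 0.040355
BW = 2*arcsin(0.040355) = 4.6 degrees

4.6 degrees


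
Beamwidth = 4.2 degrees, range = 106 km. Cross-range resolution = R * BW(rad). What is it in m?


BW_rad = 0.073303829
CR = 106000 * 0.073303829 = 7770.2 m

7770.2 m


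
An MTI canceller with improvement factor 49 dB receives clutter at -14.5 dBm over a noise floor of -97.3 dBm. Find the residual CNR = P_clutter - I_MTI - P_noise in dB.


CNR = -14.5 - 49 - (-97.3) = 33.8 dB

33.8 dB


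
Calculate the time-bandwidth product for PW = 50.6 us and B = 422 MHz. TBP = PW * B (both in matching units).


TBP = 50.6 * 422 = 21353.2

21353.2


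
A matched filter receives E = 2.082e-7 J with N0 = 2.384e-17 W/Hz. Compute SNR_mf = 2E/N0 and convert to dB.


SNR_lin = 2 * 2.082e-7 / 2.384e-17 = 1.747e10
SNR_dB = 10*log10(1.747e10) = 102.4 dB

102.4 dB


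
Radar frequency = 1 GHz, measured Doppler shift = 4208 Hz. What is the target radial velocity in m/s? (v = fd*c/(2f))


v = 4208 * 3e8 / (2 * 1000000000.0) = 631.2 m/s

631.2 m/s


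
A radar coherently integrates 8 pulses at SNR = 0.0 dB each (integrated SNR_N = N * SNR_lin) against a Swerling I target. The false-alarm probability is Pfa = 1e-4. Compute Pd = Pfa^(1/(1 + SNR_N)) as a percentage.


SNR_lin = 10^(0.0/10) = 1.0
SNR_N = 8 * 1.0 = 8.0
1/(1 + SNR_N) = 1/9.0 = 0.1111111
Pd = (1e-4)^0.1111111 = 0.35938
Pd = 35.9%

35.9%


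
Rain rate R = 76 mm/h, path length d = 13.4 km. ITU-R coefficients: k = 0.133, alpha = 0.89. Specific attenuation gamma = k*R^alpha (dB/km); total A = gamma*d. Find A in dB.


gamma = 0.133 * 76^0.89 = 6.277341 dB/km
A = 6.277341 * 13.4 = 84.12 dB

84.12 dB


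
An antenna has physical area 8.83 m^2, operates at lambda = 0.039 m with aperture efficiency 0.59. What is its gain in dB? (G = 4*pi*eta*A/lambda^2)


G_linear = 4*pi*0.59*8.83/0.039^2 = 43042.09
G_dB = 10*log10(43042.09) = 46.3 dB

46.3 dB


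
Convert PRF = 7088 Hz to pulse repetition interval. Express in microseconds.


PRI = 1/7088 = 0.0001410835 s = 141.1 us

141.1 us


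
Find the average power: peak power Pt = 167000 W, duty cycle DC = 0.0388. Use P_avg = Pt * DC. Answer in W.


P_avg = 167000 * 0.0388 = 6479.6 W

6479.6 W


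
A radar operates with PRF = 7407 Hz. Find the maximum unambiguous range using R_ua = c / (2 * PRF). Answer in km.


R_ua = 3e8 / (2 * 7407) = 20251.1 m = 20.3 km

20.3 km


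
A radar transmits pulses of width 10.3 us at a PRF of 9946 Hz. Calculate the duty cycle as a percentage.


DC = 10.3e-6 * 9946 * 100 = 10.24%

10.24%


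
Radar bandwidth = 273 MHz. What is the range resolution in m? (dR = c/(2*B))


dR = 3e8 / (2 * 273000000.0) = 0.55 m

0.55 m


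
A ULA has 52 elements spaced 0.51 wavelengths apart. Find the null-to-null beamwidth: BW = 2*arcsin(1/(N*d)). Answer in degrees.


1/(N*d) = 1/(52*0.51) = 0.037707
BW = 2*arcsin(0.037707) = 4.3 degrees

4.3 degrees


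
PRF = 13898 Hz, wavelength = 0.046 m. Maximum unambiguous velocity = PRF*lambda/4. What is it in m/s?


V_ua = 13898 * 0.046 / 4 = 159.8 m/s

159.8 m/s


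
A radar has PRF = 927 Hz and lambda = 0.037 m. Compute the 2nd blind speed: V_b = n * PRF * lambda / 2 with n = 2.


V_blind = 2 * 927 * 0.037 / 2 = 34.3 m/s

34.3 m/s


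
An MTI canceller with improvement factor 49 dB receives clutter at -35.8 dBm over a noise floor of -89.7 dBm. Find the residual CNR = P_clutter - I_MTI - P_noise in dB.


CNR = -35.8 - 49 - (-89.7) = 4.9 dB

4.9 dB


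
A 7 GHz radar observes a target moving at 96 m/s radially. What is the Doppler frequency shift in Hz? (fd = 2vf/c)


fd = 2 * 96 * 7000000000.0 / 3e8 = 4480.0 Hz

4480.0 Hz


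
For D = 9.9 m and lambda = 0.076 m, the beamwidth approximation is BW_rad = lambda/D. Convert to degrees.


BW_rad = 0.076 / 9.9 = 0.007677
BW_deg = 0.44 degrees

0.44 degrees


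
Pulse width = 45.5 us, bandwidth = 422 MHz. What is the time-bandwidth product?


TBP = 45.5 * 422 = 19201.0

19201.0


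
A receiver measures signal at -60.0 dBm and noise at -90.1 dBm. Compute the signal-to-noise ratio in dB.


SNR = -60.0 - (-90.1) = 30.1 dB

30.1 dB


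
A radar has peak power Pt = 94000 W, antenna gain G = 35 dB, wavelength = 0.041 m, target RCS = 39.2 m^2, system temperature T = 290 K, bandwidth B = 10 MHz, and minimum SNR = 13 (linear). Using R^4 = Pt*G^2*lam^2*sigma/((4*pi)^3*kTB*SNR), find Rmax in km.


G_lin = 10^(35/10) = 3162.27766
R^4 = 94000 * 3162.27766^2 * 0.041^2 * 39.2 / ((4*pi)^3 * 1.38e-23 * 290 * 10000000.0 * 13)
R^4 = 5.99973e19 m^4
R_max = (5.99973e19)^(1/4) = 88010.2 m = 88.0 km

88.0 km
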